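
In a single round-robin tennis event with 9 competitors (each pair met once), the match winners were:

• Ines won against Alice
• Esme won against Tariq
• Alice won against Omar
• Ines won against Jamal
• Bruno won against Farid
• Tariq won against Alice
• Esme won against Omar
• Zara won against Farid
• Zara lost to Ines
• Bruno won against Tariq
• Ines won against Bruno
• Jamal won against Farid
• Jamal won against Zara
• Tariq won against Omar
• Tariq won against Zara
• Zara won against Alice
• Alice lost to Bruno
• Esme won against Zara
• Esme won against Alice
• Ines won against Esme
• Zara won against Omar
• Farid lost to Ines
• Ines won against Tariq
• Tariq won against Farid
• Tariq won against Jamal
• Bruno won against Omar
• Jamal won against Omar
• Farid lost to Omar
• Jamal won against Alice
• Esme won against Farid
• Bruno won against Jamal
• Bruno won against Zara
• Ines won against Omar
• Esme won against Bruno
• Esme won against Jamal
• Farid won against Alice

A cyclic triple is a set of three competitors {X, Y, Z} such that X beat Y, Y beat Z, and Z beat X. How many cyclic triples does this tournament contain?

Win totals: Alice 1, Tariq 5, Ines 8, Farid 1, Zara 3, Jamal 4, Omar 1, Bruno 6, Esme 7.
A competitor with w wins dominates both others in C(w,2) triples; summing gives 0 + 10 + 28 + 0 + 3 + 6 + 0 + 15 + 21 = 83 transitive triples.
Total triples C(9,3) = 84, so cyclic triples = 84 − 83 = 1.

1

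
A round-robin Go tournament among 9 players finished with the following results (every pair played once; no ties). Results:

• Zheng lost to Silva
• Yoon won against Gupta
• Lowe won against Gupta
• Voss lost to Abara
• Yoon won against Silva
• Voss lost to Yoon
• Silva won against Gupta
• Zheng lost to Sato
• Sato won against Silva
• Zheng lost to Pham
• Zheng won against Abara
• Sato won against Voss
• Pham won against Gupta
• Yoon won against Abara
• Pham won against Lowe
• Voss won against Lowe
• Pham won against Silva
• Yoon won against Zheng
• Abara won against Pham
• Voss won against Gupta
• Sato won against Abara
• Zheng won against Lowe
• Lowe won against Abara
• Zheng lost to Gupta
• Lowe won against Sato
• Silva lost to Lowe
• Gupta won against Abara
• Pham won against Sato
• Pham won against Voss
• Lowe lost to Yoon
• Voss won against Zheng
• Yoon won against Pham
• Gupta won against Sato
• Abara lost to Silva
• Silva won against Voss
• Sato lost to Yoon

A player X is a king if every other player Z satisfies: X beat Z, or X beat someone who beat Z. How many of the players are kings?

1

Silva cannot reach Yoon in two steps.
Sato cannot reach Yoon in two steps.
Gupta cannot reach Yoon in two steps.
Lowe cannot reach Yoon in two steps.
Yoon reaches everyone (king).
Voss cannot reach Yoon, Pham in two steps.
Abara cannot reach Yoon in two steps.
Pham cannot reach Yoon in two steps.
Zheng cannot reach Yoon in two steps.
Kings: Yoon — 1.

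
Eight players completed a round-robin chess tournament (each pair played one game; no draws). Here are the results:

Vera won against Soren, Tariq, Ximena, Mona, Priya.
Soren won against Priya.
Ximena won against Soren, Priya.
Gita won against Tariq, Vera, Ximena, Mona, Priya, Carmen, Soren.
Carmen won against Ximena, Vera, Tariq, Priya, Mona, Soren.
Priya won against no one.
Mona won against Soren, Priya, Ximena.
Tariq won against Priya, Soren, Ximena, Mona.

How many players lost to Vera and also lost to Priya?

0

Vera beat: Mona, Soren, Priya, Ximena, Tariq.
Priya beat: no one.
No one was beaten by both.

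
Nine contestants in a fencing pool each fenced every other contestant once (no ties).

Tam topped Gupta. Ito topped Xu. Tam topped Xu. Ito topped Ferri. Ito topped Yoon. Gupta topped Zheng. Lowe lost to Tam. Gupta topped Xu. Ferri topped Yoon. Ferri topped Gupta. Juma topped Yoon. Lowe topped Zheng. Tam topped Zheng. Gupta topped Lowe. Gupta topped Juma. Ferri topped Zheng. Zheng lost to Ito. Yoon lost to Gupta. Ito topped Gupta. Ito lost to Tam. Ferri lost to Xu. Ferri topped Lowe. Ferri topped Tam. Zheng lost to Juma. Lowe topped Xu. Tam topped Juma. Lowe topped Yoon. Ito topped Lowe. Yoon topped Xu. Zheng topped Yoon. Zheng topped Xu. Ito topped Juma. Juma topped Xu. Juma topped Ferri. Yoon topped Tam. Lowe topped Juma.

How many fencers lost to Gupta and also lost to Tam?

4

Gupta beat: Zheng, Xu, Juma, Lowe, Yoon.
Tam beat: Ito, Gupta, Zheng, Xu, Juma, Lowe.
Both beat: Zheng, Xu, Juma, Lowe — 4.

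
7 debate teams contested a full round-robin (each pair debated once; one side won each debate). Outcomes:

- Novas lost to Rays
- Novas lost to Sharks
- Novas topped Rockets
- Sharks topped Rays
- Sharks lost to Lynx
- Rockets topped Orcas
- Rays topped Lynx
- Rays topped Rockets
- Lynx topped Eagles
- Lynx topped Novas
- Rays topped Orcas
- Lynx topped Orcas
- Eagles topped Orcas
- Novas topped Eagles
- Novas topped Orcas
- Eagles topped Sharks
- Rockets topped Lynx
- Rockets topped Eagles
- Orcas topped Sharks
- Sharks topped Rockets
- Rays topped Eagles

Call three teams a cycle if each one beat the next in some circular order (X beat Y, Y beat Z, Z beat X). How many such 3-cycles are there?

9

Win totals: Sharks 3, Novas 3, Rays 5, Orcas 1, Eagles 2, Rockets 3, Lynx 4.
A team with w wins dominates both others in C(w,2) triples; summing gives 3 + 3 + 10 + 0 + 1 + 3 + 6 = 26 transitive triples.
Total triples C(7,3) = 35, so cyclic triples = 35 − 26 = 9.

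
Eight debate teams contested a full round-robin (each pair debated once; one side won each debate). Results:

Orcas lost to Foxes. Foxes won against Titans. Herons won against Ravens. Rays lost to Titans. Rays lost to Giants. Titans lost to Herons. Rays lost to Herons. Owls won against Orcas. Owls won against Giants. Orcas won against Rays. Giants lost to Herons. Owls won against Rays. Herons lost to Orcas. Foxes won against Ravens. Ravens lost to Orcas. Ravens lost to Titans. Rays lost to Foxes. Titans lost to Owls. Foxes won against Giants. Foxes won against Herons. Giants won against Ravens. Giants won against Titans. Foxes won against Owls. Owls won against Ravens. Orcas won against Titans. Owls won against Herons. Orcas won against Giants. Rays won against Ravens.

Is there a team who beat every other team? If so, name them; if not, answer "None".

Foxes

Foxes has 7 wins out of 7 opponents — a perfect record.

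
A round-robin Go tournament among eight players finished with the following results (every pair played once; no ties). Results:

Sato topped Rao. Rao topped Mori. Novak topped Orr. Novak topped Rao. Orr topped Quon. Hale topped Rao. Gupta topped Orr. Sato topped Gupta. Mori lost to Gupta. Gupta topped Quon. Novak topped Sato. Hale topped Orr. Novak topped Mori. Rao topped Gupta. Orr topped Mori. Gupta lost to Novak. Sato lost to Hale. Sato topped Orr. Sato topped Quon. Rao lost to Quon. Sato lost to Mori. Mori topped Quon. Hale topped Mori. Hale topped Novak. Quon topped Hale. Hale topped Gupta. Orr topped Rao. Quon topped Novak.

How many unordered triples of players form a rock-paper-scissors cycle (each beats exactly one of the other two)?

Win totals: Gupta 3, Orr 3, Mori 2, Novak 5, Sato 4, Quon 3, Hale 6, Rao 2.
A player with w wins dominates both others in C(w,2) triples; summing gives 3 + 3 + 1 + 10 + 6 + 3 + 15 + 1 = 42 transitive triples.
Total triples C(8,3) = 56, so cyclic triples = 56 − 42 = 14.

14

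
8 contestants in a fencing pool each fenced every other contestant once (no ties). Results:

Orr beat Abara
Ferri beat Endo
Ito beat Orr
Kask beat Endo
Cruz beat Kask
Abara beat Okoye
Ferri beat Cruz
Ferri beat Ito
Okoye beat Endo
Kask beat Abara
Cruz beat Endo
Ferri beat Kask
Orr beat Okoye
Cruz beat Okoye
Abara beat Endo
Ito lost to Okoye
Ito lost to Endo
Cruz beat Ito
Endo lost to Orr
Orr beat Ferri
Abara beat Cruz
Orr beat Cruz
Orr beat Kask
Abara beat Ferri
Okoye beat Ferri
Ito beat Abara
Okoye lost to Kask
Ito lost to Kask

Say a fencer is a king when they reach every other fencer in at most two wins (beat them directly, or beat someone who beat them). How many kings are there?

Okoye reaches everyone (king).
Orr reaches everyone (king).
Abara cannot reach Orr in two steps.
Cruz reaches everyone (king).
Ito reaches everyone (king).
Kask reaches everyone (king).
Ferri reaches everyone (king).
Endo cannot reach Okoye, Cruz, Kask, Ferri in two steps.
Kings: Okoye, Orr, Cruz, Ito, Kask, Ferri — 6.

6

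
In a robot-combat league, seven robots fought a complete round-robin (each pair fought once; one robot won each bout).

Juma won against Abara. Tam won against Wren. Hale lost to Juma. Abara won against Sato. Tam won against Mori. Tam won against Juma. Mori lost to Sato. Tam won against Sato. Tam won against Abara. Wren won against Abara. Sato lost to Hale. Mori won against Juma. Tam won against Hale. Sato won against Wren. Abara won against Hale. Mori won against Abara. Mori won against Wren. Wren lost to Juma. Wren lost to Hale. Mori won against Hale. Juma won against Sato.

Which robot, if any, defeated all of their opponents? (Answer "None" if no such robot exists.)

Tam has 6 wins out of 6 opponents — a perfect record.

Tam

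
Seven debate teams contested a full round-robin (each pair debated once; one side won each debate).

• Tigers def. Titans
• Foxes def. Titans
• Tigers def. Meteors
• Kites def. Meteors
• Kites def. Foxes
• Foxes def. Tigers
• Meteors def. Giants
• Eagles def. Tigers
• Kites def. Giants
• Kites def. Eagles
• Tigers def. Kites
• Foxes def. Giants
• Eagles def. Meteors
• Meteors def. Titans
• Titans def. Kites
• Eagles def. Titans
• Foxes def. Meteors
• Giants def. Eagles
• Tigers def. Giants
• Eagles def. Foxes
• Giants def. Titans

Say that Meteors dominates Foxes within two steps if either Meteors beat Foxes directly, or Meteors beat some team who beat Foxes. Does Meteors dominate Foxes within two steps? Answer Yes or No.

Meteors did not beat Foxes directly.
Meteors beat Titans, Giants, but each of them lost to Foxes. No two-step path.

No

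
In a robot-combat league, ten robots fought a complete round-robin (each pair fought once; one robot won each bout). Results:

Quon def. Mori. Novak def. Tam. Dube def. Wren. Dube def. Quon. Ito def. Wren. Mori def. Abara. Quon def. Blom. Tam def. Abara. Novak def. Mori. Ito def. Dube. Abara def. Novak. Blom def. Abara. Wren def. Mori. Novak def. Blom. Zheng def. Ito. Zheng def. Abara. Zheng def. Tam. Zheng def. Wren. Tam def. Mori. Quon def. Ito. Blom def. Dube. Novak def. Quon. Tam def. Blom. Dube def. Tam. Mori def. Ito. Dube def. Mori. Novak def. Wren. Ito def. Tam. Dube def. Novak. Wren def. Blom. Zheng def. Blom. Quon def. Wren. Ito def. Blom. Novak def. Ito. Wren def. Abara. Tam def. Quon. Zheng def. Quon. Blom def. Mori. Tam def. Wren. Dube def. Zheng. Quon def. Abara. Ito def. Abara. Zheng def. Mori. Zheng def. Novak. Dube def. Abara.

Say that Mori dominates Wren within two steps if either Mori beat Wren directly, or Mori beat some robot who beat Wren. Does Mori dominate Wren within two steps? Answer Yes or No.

Yes

Mori did not beat Wren directly.
Mori beat Abara, Ito. Of those, Ito beat Wren.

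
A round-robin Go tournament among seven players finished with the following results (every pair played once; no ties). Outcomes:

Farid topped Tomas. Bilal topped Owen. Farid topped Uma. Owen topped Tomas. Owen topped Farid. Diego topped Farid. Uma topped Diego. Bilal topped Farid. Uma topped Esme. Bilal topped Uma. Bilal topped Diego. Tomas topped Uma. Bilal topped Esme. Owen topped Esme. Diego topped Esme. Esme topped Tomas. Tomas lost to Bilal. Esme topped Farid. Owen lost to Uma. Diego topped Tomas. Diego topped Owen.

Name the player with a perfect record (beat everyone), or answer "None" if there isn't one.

Bilal

Bilal has 6 wins out of 6 opponents — a perfect record.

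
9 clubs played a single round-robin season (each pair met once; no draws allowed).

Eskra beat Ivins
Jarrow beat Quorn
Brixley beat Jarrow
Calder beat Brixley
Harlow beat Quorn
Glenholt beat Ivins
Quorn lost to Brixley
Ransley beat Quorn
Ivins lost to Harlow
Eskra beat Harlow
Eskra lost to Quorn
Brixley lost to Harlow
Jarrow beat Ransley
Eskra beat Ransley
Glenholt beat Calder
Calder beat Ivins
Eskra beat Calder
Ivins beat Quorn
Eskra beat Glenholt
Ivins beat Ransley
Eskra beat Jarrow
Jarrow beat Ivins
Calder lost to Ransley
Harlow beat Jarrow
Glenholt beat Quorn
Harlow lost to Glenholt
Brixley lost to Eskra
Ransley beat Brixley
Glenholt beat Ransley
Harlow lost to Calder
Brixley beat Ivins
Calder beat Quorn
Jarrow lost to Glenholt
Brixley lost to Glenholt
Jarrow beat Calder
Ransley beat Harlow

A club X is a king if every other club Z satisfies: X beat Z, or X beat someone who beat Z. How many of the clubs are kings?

3

Harlow cannot reach Glenholt in two steps.
Quorn reaches everyone (king).
Calder cannot reach Glenholt in two steps.
Brixley cannot reach Harlow, Glenholt in two steps.
Ivins cannot reach Jarrow, Glenholt in two steps.
Jarrow cannot reach Glenholt in two steps.
Ransley cannot reach Glenholt in two steps.
Glenholt reaches everyone (king).
Eskra reaches everyone (king).
Kings: Quorn, Glenholt, Eskra — 3.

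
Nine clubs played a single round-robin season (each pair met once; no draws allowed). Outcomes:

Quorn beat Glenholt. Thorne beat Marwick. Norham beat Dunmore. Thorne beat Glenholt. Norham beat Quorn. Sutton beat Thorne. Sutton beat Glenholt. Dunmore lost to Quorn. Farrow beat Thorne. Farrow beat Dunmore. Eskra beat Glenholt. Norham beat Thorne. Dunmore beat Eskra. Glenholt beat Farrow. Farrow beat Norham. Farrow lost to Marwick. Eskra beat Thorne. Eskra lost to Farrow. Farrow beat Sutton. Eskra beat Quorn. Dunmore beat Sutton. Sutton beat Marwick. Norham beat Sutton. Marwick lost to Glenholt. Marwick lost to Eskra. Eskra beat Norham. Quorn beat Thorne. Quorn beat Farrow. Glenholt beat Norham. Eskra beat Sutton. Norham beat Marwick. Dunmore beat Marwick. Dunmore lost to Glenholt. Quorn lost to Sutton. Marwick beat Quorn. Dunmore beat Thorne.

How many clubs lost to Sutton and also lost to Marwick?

Sutton beat: Marwick, Glenholt, Quorn, Thorne.
Marwick beat: Quorn, Farrow.
Both beat: Quorn — 1.

1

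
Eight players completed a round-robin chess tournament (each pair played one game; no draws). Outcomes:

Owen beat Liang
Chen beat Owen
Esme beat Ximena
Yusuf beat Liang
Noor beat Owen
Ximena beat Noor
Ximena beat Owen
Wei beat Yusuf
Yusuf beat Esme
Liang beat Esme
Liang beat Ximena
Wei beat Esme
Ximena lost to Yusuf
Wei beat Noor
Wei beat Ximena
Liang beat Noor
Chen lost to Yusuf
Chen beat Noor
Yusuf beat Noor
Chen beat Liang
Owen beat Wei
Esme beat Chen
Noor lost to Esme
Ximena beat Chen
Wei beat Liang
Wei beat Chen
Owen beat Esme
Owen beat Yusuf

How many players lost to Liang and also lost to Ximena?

1

Liang beat: Noor, Ximena, Esme.
Ximena beat: Chen, Noor, Owen.
Both beat: Noor — 1.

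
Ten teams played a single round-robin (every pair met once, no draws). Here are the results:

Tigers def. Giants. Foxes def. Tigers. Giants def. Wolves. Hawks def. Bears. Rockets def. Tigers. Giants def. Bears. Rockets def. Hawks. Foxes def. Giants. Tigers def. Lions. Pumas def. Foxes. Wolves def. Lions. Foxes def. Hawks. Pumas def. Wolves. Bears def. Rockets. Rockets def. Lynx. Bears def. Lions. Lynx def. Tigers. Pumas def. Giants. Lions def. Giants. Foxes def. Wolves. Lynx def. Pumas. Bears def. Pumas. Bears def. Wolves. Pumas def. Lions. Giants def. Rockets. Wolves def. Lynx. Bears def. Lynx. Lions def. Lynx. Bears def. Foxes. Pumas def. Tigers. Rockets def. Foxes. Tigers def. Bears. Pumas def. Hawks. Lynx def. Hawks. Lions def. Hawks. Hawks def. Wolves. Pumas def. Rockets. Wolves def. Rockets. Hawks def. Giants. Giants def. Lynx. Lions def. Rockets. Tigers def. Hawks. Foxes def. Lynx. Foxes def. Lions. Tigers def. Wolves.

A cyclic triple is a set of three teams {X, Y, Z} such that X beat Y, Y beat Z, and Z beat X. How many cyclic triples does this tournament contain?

32

Win totals: Rockets 4, Bears 6, Lions 4, Lynx 3, Tigers 5, Giants 4, Hawks 3, Pumas 7, Wolves 3, Foxes 6.
A team with w wins dominates both others in C(w,2) triples; summing gives 6 + 15 + 6 + 3 + 10 + 6 + 3 + 21 + 3 + 15 = 88 transitive triples.
Total triples C(10,3) = 120, so cyclic triples = 120 − 88 = 32.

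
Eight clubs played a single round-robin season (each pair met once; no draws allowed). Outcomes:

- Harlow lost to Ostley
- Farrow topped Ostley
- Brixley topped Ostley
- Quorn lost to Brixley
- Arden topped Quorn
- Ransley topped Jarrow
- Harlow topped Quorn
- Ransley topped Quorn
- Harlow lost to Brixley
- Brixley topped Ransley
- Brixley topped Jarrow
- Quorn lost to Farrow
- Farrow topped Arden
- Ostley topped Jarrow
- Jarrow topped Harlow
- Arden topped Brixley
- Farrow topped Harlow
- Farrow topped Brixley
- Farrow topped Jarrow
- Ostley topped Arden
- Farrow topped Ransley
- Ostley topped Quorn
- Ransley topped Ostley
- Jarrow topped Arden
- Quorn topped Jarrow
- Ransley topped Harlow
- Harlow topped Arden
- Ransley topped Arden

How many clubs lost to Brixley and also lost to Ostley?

Brixley beat: Jarrow, Ostley, Harlow, Ransley, Quorn.
Ostley beat: Jarrow, Harlow, Arden, Quorn.
Both beat: Jarrow, Harlow, Quorn — 3.

3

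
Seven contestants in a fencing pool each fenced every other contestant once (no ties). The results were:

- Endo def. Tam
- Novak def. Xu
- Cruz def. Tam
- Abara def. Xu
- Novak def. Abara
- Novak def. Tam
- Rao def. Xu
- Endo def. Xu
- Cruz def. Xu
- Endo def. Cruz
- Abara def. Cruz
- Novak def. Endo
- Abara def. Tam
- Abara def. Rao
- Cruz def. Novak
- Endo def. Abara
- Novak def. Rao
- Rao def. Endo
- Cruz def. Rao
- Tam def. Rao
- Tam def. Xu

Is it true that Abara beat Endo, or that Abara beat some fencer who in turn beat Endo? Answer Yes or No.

Abara did not beat Endo directly.
Abara beat Cruz, Xu, Rao, Tam. Of those, Rao beat Endo.

Yes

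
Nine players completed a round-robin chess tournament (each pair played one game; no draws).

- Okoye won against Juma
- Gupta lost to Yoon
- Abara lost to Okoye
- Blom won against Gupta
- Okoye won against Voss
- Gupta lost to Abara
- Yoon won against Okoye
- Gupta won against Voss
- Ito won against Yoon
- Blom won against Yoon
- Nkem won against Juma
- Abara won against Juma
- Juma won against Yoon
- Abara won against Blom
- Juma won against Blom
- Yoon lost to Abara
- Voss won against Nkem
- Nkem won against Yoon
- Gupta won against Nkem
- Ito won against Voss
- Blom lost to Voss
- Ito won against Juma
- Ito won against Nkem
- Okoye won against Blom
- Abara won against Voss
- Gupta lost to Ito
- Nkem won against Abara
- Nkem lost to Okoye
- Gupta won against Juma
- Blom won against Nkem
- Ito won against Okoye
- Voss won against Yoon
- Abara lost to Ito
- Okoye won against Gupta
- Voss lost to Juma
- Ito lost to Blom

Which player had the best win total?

Win totals: Abara 5, Nkem 3, Okoye 6, Voss 3, Juma 3, Blom 4, Gupta 3, Ito 7, Yoon 2.
Ito leads with 7 wins (next highest: 6).

Ito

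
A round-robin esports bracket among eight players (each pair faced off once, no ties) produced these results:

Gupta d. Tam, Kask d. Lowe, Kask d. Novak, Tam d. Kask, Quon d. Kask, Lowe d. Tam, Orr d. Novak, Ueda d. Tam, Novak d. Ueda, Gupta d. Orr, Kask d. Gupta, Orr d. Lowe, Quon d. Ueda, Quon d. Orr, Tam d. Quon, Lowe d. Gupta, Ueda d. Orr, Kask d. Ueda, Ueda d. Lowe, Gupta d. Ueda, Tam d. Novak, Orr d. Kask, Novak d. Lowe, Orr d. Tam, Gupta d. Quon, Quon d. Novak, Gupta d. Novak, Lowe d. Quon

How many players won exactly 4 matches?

3

Win totals: Ueda 3, Kask 4, Gupta 5, Tam 3, Novak 2, Lowe 3, Quon 4, Orr 4.
Exactly 4: Kask, Quon, Orr — 3 players.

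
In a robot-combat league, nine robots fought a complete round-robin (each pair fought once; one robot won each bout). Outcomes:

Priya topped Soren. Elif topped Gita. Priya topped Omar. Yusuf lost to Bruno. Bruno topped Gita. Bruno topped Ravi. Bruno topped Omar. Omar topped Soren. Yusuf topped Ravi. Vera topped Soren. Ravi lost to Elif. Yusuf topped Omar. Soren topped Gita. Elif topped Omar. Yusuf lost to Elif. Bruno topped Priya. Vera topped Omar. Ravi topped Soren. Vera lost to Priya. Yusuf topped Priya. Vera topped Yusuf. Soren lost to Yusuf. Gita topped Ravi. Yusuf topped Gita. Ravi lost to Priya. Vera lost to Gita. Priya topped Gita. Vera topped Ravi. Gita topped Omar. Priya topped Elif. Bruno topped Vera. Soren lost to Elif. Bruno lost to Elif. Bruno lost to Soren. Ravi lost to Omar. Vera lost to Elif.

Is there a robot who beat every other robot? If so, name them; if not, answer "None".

None

Highest win total is Elif with 7 (out of 8 possible).
Elif lost to Priya, so no robot went undefeated.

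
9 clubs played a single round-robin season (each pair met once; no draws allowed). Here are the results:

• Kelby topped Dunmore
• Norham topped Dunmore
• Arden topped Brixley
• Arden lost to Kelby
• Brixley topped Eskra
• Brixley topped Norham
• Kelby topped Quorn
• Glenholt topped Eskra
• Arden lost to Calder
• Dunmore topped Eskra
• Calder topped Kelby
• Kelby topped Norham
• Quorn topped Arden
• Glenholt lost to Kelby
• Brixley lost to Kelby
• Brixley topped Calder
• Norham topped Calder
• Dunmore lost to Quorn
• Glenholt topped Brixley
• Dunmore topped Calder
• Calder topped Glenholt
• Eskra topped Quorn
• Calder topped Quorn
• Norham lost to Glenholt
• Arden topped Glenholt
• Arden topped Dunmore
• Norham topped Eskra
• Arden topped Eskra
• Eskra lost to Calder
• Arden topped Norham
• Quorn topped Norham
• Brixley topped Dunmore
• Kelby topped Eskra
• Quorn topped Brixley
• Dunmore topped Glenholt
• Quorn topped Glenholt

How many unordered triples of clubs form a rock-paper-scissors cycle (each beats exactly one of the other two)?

18

Win totals: Glenholt 3, Dunmore 3, Quorn 5, Arden 5, Calder 5, Kelby 7, Eskra 1, Brixley 4, Norham 3.
A club with w wins dominates both others in C(w,2) triples; summing gives 3 + 3 + 10 + 10 + 10 + 21 + 0 + 6 + 3 = 66 transitive triples.
Total triples C(9,3) = 84, so cyclic triples = 84 − 66 = 18.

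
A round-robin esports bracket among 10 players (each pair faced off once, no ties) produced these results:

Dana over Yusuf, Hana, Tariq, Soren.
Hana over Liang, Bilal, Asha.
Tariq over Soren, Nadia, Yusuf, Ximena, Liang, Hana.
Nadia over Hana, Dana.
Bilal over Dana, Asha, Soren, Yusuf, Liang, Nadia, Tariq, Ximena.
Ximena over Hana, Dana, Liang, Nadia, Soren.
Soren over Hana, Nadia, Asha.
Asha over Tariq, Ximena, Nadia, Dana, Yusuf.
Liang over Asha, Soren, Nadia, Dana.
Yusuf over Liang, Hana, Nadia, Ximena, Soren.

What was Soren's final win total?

Soren's results: beat Nadia, Asha, Hana; lost to Liang, Dana, Tariq, Ximena, Bilal, Yusuf.
That is 3 wins.

3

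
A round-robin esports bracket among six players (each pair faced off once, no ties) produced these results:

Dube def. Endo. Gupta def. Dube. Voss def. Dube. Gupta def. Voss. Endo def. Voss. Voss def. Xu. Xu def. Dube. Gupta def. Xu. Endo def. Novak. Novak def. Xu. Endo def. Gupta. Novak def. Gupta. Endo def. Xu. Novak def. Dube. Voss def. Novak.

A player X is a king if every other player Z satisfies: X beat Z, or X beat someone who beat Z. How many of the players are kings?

5

Xu cannot reach Gupta, Novak, Voss in two steps.
Gupta reaches everyone (king).
Dube reaches everyone (king).
Novak reaches everyone (king).
Endo reaches everyone (king).
Voss reaches everyone (king).
Kings: Gupta, Dube, Novak, Endo, Voss — 5.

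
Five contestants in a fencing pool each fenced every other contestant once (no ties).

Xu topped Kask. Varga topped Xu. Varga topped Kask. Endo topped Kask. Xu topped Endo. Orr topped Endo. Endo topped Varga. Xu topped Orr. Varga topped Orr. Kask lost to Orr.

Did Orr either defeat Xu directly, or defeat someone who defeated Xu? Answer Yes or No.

Orr did not beat Xu directly.
Orr beat Kask, Endo, but each of them lost to Xu. No two-step path.

No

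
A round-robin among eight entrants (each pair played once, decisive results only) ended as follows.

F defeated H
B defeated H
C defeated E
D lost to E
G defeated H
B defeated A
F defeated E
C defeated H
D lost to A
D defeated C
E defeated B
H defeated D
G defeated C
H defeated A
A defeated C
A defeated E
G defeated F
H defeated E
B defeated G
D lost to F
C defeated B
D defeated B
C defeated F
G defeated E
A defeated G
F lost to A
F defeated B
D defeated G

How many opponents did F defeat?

F's results: beat B, D, E, H; lost to A, C, G.
That is 4 wins.

4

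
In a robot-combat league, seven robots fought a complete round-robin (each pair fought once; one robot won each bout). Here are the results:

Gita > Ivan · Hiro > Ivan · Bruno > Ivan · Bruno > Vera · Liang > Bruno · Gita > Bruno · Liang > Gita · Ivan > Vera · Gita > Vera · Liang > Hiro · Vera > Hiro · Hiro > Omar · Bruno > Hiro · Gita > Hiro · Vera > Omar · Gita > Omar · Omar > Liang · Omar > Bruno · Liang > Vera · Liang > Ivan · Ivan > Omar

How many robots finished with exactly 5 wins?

Win totals: Omar 2, Hiro 2, Bruno 3, Liang 5, Gita 5, Ivan 2, Vera 2.
Exactly 5: Liang, Gita — 2 robots.

2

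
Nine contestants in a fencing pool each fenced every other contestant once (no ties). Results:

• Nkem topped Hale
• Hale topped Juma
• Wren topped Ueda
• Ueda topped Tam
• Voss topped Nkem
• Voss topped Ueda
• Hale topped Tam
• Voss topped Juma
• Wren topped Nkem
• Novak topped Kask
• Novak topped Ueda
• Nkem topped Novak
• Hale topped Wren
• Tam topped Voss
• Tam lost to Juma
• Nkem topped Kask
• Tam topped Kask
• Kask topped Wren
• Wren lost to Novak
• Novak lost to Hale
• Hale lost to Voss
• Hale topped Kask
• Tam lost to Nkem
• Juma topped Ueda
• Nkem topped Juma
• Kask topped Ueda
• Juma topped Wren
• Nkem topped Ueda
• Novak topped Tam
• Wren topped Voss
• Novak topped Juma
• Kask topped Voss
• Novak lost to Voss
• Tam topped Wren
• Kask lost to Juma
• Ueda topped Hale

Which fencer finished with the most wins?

Win totals: Kask 3, Juma 4, Hale 5, Ueda 2, Novak 5, Tam 3, Wren 3, Nkem 6, Voss 5.
Nkem leads with 6 wins (next highest: 5).

Nkem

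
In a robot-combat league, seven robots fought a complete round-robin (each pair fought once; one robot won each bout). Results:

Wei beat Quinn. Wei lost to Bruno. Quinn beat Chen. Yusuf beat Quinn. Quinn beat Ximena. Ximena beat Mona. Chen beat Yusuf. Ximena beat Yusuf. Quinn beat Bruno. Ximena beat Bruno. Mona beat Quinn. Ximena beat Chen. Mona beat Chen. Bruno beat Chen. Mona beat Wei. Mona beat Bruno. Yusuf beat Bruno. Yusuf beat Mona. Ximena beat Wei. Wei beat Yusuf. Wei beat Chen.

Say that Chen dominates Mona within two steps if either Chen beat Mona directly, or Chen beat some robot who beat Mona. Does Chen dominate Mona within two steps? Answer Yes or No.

Chen did not beat Mona directly.
Chen beat Yusuf. Of those, Yusuf beat Mona.

Yes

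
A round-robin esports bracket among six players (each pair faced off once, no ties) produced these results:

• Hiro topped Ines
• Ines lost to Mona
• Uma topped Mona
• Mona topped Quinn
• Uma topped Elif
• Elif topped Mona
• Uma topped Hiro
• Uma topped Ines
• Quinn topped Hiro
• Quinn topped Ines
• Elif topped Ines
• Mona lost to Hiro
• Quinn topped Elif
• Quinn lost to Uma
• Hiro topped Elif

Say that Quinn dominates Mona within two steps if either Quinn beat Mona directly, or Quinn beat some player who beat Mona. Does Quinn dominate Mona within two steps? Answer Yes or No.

Quinn did not beat Mona directly.
Quinn beat Elif, Hiro, Ines. Of those, Elif beat Mona.

Yes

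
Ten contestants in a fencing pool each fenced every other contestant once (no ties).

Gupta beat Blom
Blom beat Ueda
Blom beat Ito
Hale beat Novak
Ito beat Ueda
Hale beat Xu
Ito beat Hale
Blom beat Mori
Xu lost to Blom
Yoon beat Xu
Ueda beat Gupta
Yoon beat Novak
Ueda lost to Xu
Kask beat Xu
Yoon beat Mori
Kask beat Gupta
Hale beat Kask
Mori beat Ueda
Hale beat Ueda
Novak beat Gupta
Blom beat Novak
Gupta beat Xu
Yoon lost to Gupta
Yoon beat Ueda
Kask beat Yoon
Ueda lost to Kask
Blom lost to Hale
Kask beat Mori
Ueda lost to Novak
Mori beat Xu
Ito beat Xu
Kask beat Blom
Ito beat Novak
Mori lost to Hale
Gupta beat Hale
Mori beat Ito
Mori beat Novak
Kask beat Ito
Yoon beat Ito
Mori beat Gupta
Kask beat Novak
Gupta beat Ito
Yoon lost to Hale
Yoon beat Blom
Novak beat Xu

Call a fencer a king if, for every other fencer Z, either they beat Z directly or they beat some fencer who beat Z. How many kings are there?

4

Kask reaches everyone (king).
Ito reaches everyone (king).
Hale reaches everyone (king).
Novak cannot reach Kask, Mori in two steps.
Gupta reaches everyone (king).
Mori cannot reach Kask in two steps.
Blom cannot reach Kask, Yoon in two steps.
Yoon cannot reach Kask in two steps.
Ueda cannot reach Kask, Novak, Mori in two steps.
Xu cannot reach Kask, Ito, Hale, Novak, Mori, Blom, Yoon in two steps.
Kings: Kask, Ito, Hale, Gupta — 4.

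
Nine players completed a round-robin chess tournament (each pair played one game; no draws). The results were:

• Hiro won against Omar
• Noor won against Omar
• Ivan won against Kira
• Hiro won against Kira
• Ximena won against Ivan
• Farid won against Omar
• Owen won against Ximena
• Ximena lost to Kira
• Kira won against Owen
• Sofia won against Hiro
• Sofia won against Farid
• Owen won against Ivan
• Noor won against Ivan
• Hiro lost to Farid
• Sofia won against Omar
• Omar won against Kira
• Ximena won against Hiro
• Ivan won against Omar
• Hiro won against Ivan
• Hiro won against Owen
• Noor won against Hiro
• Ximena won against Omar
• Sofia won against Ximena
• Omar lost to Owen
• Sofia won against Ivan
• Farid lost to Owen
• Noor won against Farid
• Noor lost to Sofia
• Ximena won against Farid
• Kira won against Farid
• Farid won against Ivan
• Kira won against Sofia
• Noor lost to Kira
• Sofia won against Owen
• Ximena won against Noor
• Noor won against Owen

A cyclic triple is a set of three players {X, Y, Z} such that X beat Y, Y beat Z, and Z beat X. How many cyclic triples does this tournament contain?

Win totals: Kira 5, Sofia 7, Ivan 2, Owen 4, Hiro 4, Noor 5, Farid 3, Ximena 5, Omar 1.
A player with w wins dominates both others in C(w,2) triples; summing gives 10 + 21 + 1 + 6 + 6 + 10 + 3 + 10 + 0 = 67 transitive triples.
Total triples C(9,3) = 84, so cyclic triples = 84 − 67 = 17.

17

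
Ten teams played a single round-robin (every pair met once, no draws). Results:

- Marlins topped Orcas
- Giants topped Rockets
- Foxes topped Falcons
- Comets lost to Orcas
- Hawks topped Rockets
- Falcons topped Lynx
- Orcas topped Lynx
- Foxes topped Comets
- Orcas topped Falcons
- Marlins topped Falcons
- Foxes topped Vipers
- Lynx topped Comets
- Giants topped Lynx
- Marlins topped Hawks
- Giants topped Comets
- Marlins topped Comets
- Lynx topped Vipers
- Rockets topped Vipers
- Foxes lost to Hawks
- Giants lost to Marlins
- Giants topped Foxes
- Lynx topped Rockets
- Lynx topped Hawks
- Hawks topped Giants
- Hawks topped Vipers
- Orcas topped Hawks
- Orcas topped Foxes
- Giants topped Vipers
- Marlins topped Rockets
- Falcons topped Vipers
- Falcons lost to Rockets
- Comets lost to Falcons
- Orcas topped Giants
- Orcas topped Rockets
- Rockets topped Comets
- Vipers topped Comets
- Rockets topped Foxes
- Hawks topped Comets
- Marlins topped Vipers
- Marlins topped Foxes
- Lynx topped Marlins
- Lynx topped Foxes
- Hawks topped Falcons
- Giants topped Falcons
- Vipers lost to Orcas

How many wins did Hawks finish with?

Hawks' results: beat Comets, Giants, Falcons, Foxes, Rockets, Vipers; lost to Orcas, Lynx, Marlins.
That is 6 wins.

6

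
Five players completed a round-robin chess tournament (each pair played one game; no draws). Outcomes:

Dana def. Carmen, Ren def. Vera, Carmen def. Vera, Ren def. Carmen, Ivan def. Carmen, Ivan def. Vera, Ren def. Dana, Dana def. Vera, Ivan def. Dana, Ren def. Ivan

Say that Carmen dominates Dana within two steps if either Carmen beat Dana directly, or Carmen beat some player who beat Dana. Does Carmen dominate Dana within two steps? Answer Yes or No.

Carmen did not beat Dana directly.
Carmen beat Vera, but each of them lost to Dana. No two-step path.

No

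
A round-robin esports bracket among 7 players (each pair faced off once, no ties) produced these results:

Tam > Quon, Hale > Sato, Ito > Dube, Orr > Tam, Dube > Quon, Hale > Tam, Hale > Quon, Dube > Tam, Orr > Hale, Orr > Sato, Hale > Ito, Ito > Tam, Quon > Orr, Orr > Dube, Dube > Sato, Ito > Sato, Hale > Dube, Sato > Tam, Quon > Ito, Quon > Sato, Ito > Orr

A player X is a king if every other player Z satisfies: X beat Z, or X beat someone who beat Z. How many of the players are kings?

4

Orr reaches everyone (king).
Sato cannot reach Orr, Hale, Dube, Ito in two steps.
Hale reaches everyone (king).
Tam cannot reach Hale, Dube in two steps.
Dube cannot reach Hale in two steps.
Quon reaches everyone (king).
Ito reaches everyone (king).
Kings: Orr, Hale, Quon, Ito — 4.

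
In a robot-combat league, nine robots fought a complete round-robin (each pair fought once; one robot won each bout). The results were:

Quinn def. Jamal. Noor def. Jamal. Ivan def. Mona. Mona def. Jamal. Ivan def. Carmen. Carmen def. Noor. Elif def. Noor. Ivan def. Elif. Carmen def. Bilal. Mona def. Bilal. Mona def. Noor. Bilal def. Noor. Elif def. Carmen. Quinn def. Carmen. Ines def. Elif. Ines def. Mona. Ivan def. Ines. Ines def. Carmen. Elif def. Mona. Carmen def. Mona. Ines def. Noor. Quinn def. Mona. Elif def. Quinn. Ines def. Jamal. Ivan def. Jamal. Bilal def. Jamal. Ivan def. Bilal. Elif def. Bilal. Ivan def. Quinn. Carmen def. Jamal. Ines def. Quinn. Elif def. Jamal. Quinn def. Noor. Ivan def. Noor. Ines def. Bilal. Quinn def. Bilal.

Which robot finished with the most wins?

Ivan

Win totals: Carmen 4, Ines 7, Noor 1, Bilal 2, Jamal 0, Quinn 5, Elif 6, Ivan 8, Mona 3.
Ivan leads with 8 wins (next highest: 7).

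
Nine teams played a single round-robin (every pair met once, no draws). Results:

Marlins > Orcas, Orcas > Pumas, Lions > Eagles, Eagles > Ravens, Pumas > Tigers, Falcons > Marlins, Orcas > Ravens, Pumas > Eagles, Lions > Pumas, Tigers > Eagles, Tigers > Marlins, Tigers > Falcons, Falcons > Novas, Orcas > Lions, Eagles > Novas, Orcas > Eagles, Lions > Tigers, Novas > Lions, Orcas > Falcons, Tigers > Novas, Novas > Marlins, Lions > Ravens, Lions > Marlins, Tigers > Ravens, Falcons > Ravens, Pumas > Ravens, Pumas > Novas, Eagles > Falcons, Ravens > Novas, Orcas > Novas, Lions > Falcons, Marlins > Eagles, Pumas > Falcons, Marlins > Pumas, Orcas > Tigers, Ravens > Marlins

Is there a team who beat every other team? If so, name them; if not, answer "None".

None

Highest win total is Orcas with 7 (out of 8 possible).
Orcas lost to Marlins, so no team went undefeated.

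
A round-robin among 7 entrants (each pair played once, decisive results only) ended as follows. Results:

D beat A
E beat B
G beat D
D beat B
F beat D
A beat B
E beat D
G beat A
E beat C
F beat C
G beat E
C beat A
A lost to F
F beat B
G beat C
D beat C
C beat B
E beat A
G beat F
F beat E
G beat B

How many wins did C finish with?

2

C's results: beat A, B; lost to D, E, F, G.
That is 2 wins.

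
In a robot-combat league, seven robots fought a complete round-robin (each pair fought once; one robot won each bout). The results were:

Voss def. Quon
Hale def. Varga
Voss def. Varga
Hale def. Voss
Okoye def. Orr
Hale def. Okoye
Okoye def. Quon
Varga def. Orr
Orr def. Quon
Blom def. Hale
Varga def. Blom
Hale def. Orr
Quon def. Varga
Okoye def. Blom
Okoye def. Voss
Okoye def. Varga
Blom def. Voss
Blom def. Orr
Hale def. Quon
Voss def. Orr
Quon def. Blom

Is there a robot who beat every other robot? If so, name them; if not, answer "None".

Highest win total is Okoye with 5 (out of 6 possible).
Okoye lost to Hale, so no robot went undefeated.

None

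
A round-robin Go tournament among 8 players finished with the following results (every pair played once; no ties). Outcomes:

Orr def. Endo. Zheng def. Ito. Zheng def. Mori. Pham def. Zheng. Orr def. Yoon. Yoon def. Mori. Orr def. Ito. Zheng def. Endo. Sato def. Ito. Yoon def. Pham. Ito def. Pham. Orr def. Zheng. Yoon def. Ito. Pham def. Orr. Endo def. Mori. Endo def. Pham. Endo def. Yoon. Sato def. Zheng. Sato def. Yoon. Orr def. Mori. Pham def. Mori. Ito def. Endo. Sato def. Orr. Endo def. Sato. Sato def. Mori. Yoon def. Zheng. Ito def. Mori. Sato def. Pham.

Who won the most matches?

Sato

Win totals: Pham 3, Endo 4, Mori 0, Sato 6, Orr 5, Ito 3, Zheng 3, Yoon 4.
Sato leads with 6 wins (next highest: 5).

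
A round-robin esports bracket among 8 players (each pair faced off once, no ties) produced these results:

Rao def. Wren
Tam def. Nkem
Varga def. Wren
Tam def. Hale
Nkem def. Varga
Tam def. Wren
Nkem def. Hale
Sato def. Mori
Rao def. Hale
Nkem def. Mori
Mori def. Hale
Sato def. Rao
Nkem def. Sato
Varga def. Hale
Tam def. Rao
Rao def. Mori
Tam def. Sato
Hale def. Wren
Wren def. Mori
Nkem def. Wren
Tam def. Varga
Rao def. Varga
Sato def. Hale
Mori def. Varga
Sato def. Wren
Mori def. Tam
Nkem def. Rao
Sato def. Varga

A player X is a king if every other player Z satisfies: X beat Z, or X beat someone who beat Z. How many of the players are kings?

3

Varga cannot reach Tam, Nkem, Rao, Sato in two steps.
Tam reaches everyone (king).
Hale cannot reach Varga, Tam, Nkem, Rao, Sato in two steps.
Nkem reaches everyone (king).
Rao cannot reach Nkem, Sato in two steps.
Wren cannot reach Nkem, Rao, Sato in two steps.
Mori reaches everyone (king).
Sato cannot reach Nkem in two steps.
Kings: Tam, Nkem, Mori — 3.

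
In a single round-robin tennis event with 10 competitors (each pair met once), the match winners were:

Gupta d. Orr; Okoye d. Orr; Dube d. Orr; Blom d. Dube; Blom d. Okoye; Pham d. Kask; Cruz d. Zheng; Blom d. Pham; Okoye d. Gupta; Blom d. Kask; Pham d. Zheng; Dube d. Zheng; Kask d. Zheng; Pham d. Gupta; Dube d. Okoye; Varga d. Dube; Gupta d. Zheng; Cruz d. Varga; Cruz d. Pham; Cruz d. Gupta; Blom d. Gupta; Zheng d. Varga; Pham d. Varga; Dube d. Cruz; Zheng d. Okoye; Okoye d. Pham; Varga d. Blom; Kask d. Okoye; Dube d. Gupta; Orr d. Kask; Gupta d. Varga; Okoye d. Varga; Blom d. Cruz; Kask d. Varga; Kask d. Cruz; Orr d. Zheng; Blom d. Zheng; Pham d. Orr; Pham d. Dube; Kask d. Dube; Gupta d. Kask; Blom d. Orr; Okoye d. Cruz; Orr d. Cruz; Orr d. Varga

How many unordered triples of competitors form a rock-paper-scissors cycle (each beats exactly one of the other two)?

Win totals: Kask 5, Pham 6, Dube 5, Orr 4, Gupta 4, Blom 8, Varga 2, Okoye 5, Cruz 4, Zheng 2.
A competitor with w wins dominates both others in C(w,2) triples; summing gives 10 + 15 + 10 + 6 + 6 + 28 + 1 + 10 + 6 + 1 = 93 transitive triples.
Total triples C(10,3) = 120, so cyclic triples = 120 − 93 = 27.

27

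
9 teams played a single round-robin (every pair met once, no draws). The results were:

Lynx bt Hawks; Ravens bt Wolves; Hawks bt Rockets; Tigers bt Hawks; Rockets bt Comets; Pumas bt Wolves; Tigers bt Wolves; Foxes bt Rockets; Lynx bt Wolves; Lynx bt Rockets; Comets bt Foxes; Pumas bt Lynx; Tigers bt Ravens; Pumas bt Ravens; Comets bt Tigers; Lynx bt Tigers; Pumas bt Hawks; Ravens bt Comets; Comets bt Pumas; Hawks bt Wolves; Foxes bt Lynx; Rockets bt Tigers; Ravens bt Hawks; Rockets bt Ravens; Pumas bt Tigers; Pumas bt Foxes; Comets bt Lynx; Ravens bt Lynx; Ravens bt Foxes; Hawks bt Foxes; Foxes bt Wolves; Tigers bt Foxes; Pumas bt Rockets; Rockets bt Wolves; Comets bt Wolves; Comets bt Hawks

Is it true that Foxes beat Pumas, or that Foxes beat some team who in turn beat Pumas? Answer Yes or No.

Foxes did not beat Pumas directly.
Foxes beat Lynx, Wolves, Rockets, but each of them lost to Pumas. No two-step path.

No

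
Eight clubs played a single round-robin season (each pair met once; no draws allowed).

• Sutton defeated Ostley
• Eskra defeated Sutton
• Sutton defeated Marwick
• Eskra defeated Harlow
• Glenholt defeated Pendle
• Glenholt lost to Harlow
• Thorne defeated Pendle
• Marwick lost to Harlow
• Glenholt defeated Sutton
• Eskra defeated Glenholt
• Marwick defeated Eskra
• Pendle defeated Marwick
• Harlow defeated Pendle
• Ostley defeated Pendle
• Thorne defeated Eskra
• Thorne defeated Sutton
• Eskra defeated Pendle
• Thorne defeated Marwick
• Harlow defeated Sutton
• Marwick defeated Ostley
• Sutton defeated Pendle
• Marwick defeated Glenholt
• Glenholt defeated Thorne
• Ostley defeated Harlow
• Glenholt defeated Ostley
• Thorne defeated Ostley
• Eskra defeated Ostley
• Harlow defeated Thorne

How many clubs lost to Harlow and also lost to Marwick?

Harlow beat: Thorne, Glenholt, Marwick, Sutton, Pendle.
Marwick beat: Ostley, Eskra, Glenholt.
Both beat: Glenholt — 1.

1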